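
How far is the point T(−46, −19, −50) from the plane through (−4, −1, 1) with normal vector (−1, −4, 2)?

The plane has equation n·(r − (−4, −1, 1)) = 0, i.e. n·r = 10.
d = |(-1)·(-46) + (-4)·(-19) + 2·(-50) − 10| / √(1 + 16 + 4) = |12| / √21 = 4√21/7.

12/√21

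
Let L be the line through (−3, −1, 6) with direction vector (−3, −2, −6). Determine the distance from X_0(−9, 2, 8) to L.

7

Direction vector d = (−3, −2, −6).
AP = (−6, 3, 2), and AP × d = (−14, −42, 21).
|AP × d|² = 2401 and |d|² = 49, so the distance is √(2401/49) = √49 = 7.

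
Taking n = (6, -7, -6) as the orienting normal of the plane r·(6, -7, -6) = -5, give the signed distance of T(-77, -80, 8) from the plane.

5

n·T − (-5) = 55.
|n| = 11, so the signed distance is 55/11 = 5.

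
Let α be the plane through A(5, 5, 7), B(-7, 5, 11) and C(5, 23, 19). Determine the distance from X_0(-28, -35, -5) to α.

AB = (-12, 0, 4) and AC = (0, 18, 12), so a normal is n = AB × AC = (-72, 144, -216).
d = |(-72)·(-28) + 144·(-35) + (-216)·(-5) − (-1152)| / √(5184 + 20736 + 46656) = |-792| / (72√14) = 11/√14.

11√14/14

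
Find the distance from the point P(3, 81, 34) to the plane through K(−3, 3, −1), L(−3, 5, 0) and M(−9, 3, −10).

26/√14

KL = (0, 2, 1) and KM = (−6, 0, −9), so a normal is n = KL × KM = (−18, −6, 12).
Then n·(3, 81, 34) − 24 = −156.
|n| = √(324 + 36 + 144) = 6√14, so the distance is |-156|/(6√14) = 13√14/7.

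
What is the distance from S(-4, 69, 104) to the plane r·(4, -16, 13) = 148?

n = (4, -16, 13); n·P − 148 = 84; |n| = 21; distance = 84/21 = 4.

4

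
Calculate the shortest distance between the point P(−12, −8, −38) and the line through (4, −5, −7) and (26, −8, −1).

√697

A direction vector is d = (22, −3, 6).
AP = (−16, −3, −31); AP·d = -529, |AP|² = 1226, |d|² = 529.
distance² = |AP|² − (AP·d)²/|d|² = 1226 − 279841/529 = 697, so the distance is √697.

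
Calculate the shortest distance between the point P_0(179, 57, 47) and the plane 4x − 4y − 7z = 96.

Normal vector n = (4, −4, −7), and n·(179, 57, 47) − 96 = 63.
|n| = √(16 + 16 + 49) = 9, so the distance is |63|/9 = 7.

7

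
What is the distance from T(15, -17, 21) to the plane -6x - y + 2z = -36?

d = |(-6)·15 + (-1)·(-17) + 2·21 − (-36)| / √(36 + 1 + 4) = |5| / √41 = 5√41/41.

5√41/41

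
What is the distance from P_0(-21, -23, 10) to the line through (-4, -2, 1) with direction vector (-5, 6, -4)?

√734

Direction vector d = (-5, 6, -4).
AP = (-17, -21, 9); AP·d = -77, |AP|² = 811, |d|² = 77.
distance² = |AP|² − (AP·d)²/|d|² = 811 − 5929/77 = 734, so the distance is √734.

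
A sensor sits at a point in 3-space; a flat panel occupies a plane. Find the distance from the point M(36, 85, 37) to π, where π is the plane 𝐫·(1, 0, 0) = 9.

27

Normal vector n = (1, 0, 0), and n·(36, 85, 37) - 9 = 27.
|n| = √(1 + 0 + 0) = 1, so the distance is |27|/1 = 27.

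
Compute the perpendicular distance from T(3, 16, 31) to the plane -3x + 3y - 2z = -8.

15√22/22

Normal vector n = (-3, 3, -2), and n·(3, 16, 31) - (-8) = -15.
|n| = √(9 + 9 + 4) = √22, so the distance is |-15|/√22 = 15/√22.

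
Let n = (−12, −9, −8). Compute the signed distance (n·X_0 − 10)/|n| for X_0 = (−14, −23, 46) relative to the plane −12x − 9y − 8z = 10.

-3/17

n·X_0 − 10 = -3.
|n| = 17, so the signed distance is -3/17.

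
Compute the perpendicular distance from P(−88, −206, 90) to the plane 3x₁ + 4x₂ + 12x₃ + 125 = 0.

9

Normal vector n = (3, 4, 12), and n·(−88, −206, 90) − (−125) = 117.
|n| = √(9 + 16 + 144) = 13, so the distance is |117|/13 = 9.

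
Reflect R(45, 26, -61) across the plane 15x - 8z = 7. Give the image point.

(-75, 26, 3)

With n = (15, 0, -8), the signed offset is (n·R − 7)/|n|² = 1156/289 = 4.
R' = R − 2t·n = (45, 26, -61) − 8·(15, 0, -8) = (-75, 26, 3).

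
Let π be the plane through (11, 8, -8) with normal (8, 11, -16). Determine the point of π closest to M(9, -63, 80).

(49, -8, 0)

n = (8, 11, -16), |n|² = 441, and n·M − 304 = -2205.
t = -2205/441 = -5, so the foot is M − t·n = (9, -63, 80) − (-5)·(8, 11, -16) = (49, -8, 0).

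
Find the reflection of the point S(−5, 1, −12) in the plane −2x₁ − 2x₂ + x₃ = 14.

With n = (−2, −2, 1), the signed offset is (n·S − 14)/|n|² = -18/9 = -2.
S' = S − 2t·n = (−5, 1, −12) − (-4)·(−2, −2, 1) = (−13, −7, −8).

(-13, -7, -8)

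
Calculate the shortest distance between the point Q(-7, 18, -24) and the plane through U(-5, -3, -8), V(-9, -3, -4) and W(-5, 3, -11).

UV = (-4, 0, 4) and UW = (0, 6, -3), so a normal is n = UV × UW = (-24, -12, -24).
n = (-24, -12, -24); n·P − 348 = 180; |n| = 36; distance = 180/36 = 5.

5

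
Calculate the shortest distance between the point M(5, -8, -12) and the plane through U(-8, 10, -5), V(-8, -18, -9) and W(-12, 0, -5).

UV = (0, -28, -4) and UW = (-4, -10, 0), so a normal is n = UV × UW = (-40, 16, -112).
d = |(-40)·5 + 16·(-8) + (-112)·(-12) − 1040| / √(1600 + 256 + 12544) = |-24| / 120 = 1/5.

1/5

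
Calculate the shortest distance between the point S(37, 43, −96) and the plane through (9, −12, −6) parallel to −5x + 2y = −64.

30√29/29

Parallel planes share the normal n = (−5, 2, 0); since (9, −12, −6) lies on the plane, its equation is −5x + 2y = -69.
d = |(-5)·37 + 2·43 − (-69)| / √(25 + 4 + 0) = |-30| / √29 = 30/√29.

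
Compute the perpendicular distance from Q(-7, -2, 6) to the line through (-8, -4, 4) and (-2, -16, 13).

3

A direction vector is d = (6, -12, 9).
AP = (1, 2, 2); AP·d = 0, |AP|² = 9, |d|² = 261.
distance² = |AP|² − (AP·d)²/|d|² = 9 − 0/261 = 9, so the distance is 3.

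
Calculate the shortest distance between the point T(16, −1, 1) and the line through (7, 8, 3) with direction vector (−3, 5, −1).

Direction vector d = (−3, 5, −1).
AP = (9, −9, −2); AP·d = -70, |AP|² = 166, |d|² = 35.
distance² = |AP|² − (AP·d)²/|d|² = 166 − 4900/35 = 26, so the distance is √26.

√26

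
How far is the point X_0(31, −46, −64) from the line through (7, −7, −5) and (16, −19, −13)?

A direction vector is d = (9, −12, −8).
AP = (24, −39, −59); AP·d = 1156, |AP|² = 5578, |d|² = 289.
distance² = |AP|² − (AP·d)²/|d|² = 5578 − 1336336/289 = 954, so the distance is 3√106.

3√106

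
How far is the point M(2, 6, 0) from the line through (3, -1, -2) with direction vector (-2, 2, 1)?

Direction vector d = (-2, 2, 1).
AP = (-1, 7, 2), and AP × d = (3, -3, 12).
|AP × d|² = 162 and |d|² = 9, so the distance is √(162/9) = √18 = 3√2.

3√2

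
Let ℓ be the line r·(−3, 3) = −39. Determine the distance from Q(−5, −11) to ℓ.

The normal to the line is n = (−3, 3) with |n| = 3√2.
|n·Q − (-39)| = |-18 − (-39)| = 21, so the distance is 21/(3√2) = 7√2/2.

7/√2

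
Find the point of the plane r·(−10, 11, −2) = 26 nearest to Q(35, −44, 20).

(-5, 0, 12)

The perpendicular from Q has direction n = (−10, 11, −2): r = (35, −44, 20) + μ(−10, 11, −2).
Substitute into the plane: n·(Q + μn) = 26 gives -874 + 225μ = 26, so μ = 4.
Foot = (35, −44, 20) + 4·(−10, 11, −2) = (−5, 0, 12).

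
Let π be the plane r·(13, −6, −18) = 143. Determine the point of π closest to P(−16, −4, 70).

(23, -22, 16)

The perpendicular from P has direction n = (13, −6, −18): r = (−16, −4, 70) + λ(13, −6, −18).
Substitute into the plane: n·(P + λn) = 143 gives -1444 + 529λ = 143, so λ = 3.
Foot = (−16, −4, 70) + 3·(13, −6, −18) = (23, −22, 16).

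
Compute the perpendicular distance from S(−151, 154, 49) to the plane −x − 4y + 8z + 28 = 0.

n = (−1, −4, 8); n·P − (-28) = -45; |n| = 9; distance = 45/9 = 5.

5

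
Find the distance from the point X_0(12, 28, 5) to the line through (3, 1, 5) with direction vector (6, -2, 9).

Direction vector d = (6, -2, 9).
AP = (9, 27, 0); AP·d = 0, |AP|² = 810, |d|² = 121.
distance² = |AP|² − (AP·d)²/|d|² = 810 − 0/121 = 810, so the distance is 9√10.

9√10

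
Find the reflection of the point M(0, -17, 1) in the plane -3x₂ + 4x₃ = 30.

n = (0, -3, 4), |n|² = 25, n·M − 30 = 25, so t = 25/25 = 1.
Foot F = M − 1·n = (0, -14, -3); the reflection is 2F − M = (0, -11, -7).

(0, -11, -7)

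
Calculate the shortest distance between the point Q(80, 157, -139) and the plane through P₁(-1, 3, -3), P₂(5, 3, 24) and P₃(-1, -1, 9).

7

P₁P₂ = (6, 0, 27) and P₁P₃ = (0, -4, 12), so a normal is n = P₁P₂ × P₁P₃ = (108, -72, -24).
n = (108, -72, -24); n·P − (-252) = 924; |n| = 132; distance = 924/132 = 7.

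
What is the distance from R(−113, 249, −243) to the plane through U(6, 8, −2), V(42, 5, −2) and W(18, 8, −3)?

7

UV = (36, −3, 0) and UW = (12, 0, −1), so a normal is n = UV × UW = (3, 36, 36).
Then n·(−113, 249, −243) − 234 = −357.
|n| = √(9 + 1296 + 1296) = 51, so the distance is |-357|/51 = 7.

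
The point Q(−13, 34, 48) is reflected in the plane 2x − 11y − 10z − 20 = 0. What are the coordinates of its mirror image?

(3, -54, -32)

With n = (2, −11, −10), the signed offset is (n·Q − 20)/|n|² = -900/225 = -4.
Q' = Q − 2t·n = (−13, 34, 48) − (-8)·(2, −11, −10) = (3, −54, −32).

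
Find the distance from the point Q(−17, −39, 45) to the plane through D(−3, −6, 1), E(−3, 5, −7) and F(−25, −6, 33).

4/21

DE = (0, 11, −8) and DF = (−22, 0, 32), so a normal is n = DE × DF = (352, 176, 242).
Then n·(−17, −39, 45) − (−1870) = −88.
|n| = √(123904 + 30976 + 58564) = 462, so the distance is |-88|/462 = 4/21.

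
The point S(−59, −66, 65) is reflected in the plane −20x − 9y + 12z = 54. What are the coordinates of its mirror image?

(101, 6, -31)

n = (−20, −9, 12), |n|² = 625, n·S − 54 = 2500, so t = 2500/625 = 4.
Foot F = S − 4·n = (21, −30, 17); the reflection is 2F − S = (101, 6, −31).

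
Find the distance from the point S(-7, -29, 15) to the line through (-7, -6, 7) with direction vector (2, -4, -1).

√257

Direction vector d = (2, -4, -1).
AP = (0, -23, 8); AP·d = 84, |AP|² = 593, |d|² = 21.
distance² = |AP|² − (AP·d)²/|d|² = 593 − 7056/21 = 257, so the distance is √257.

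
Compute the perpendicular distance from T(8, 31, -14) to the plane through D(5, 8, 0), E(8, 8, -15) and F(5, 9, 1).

DE = (3, 0, -15) and DF = (0, 1, 1), so a normal is n = DE × DF = (15, -3, 3).
d = |15·8 + (-3)·31 + 3·(-14) − 51| / √(225 + 9 + 9) = |-66| / (9√3) = 22/(3√3).

22/(3√3)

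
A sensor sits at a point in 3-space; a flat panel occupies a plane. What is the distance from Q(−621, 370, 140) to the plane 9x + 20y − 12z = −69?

8

Normal vector n = (9, 20, −12), and n·(−621, 370, 140) − (−69) = 200.
|n| = √(81 + 400 + 144) = 25, so the distance is |200|/25 = 8.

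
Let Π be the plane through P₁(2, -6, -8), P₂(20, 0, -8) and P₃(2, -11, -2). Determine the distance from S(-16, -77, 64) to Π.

30/√65

P₁P₂ = (18, 6, 0) and P₁P₃ = (0, -5, 6), so a normal is n = P₁P₂ × P₁P₃ = (36, -108, -90).
d = |36·(-16) + (-108)·(-77) + (-90)·64 − 1440| / √(1296 + 11664 + 8100) = |540| / (18√65) = 30/√65.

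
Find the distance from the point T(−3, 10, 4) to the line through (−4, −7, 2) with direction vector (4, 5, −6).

√217

Direction vector d = (4, 5, −6).
AP = (1, 17, 2); AP·d = 77, |AP|² = 294, |d|² = 77.
distance² = |AP|² − (AP·d)²/|d|² = 294 − 5929/77 = 217, so the distance is √217.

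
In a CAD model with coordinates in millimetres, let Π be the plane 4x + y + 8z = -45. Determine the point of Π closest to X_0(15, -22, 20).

(3, -25, -4)

n = (4, 1, 8), |n|² = 81, and n·X_0 − (-45) = 243.
t = 243/81 = 3, so the foot is X_0 − t·n = (15, -22, 20) − 3·(4, 1, 8) = (3, -25, -4).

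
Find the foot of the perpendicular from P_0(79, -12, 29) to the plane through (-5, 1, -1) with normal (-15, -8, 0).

The perpendicular from P_0 has direction n = (-15, -8, 0): r = (79, -12, 29) + μ(-15, -8, 0).
Substitute into the plane: n·(P_0 + μn) = 67 gives -1089 + 289μ = 67, so μ = 4.
Foot = (79, -12, 29) + 4·(-15, -8, 0) = (19, -44, 29).

(19, -44, 29)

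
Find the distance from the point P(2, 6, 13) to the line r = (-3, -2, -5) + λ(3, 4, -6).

Direction vector d = (3, 4, -6).
AP = (5, 8, 18); AP·d = -61, |AP|² = 413, |d|² = 61.
distance² = |AP|² − (AP·d)²/|d|² = 413 − 3721/61 = 352, so the distance is 4√22.

4√22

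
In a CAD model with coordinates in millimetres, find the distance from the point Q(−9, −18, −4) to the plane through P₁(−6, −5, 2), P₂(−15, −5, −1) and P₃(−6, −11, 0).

P₁P₂ = (−9, 0, −3) and P₁P₃ = (0, −6, −2), so a normal is n = P₁P₂ × P₁P₃ = (−18, −18, 54).
n = (−18, −18, 54); n·P − 306 = -36; |n| = 18√11; distance = 36/(18√11) = 2√11/11.

2/√11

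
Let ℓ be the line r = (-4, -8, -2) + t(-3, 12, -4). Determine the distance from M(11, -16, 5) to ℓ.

Direction vector d = (-3, 12, -4).
AP = (15, -8, 7); AP·d = -169, |AP|² = 338, |d|² = 169.
distance² = |AP|² − (AP·d)²/|d|² = 338 − 28561/169 = 169, so the distance is 13.

13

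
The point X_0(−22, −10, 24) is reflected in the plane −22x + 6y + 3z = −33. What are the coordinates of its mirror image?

With n = (−22, 6, 3), the signed offset is (n·X_0 − (-33))/|n|² = 529/529 = 1.
X_0' = X_0 − 2t·n = (−22, −10, 24) − 2·(−22, 6, 3) = (22, −22, 18).

(22, -22, 18)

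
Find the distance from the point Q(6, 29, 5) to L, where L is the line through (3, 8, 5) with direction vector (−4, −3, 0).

15

Direction vector d = (−4, −3, 0).
AP = (3, 21, 0); AP·d = -75, |AP|² = 450, |d|² = 25.
distance² = |AP|² − (AP·d)²/|d|² = 450 − 5625/25 = 225, so the distance is 15.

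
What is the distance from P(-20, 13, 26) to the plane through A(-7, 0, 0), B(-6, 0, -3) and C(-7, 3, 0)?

AB = (1, 0, -3) and AC = (0, 3, 0), so a normal is n = AB × AC = (9, 0, 3).
Then n·(-20, 13, 26) - (-63) = -39.
|n| = √(81 + 0 + 9) = 3√10, so the distance is |-39|/(3√10) = 13/√10.

13/√10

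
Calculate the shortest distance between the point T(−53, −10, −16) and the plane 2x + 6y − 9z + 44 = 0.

Normal vector n = (2, 6, −9), and n·(−53, −10, −16) − (−44) = 22.
|n| = √(4 + 36 + 81) = 11, so the distance is |22|/11 = 2.

2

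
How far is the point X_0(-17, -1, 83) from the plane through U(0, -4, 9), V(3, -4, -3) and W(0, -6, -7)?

2

UV = (3, 0, -12) and UW = (0, -2, -16), so a normal is n = UV × UW = (-24, 48, -6).
Then n·(-17, -1, 83) - (-246) = 108.
|n| = √(576 + 2304 + 36) = 54, so the distance is |108|/54 = 2.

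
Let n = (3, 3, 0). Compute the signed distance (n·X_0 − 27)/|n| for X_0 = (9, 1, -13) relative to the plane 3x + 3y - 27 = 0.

n·X_0 − 27 = 3.
|n| = 3√2, so the signed distance is 1/√2.

1/√2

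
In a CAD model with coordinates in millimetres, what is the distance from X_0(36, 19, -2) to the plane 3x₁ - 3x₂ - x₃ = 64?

Normal vector n = (3, -3, -1), and n·(36, 19, -2) - 64 = -11.
|n| = √(9 + 9 + 1) = √19, so the distance is |-11|/√19 = 11/√19.

11/√19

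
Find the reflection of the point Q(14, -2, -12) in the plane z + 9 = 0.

(14, -2, -6)

With n = (0, 0, 1), the signed offset is (n·Q − (-9))/|n|² = -3/1 = -3.
Q' = Q − 2t·n = (14, -2, -12) − (-6)·(0, 0, 1) = (14, -2, -6).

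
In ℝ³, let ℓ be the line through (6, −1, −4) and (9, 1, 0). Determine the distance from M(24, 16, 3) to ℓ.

A direction vector is d = (3, 2, 4).
AP = (18, 17, 7); AP·d = 116, |AP|² = 662, |d|² = 29.
distance² = |AP|² − (AP·d)²/|d|² = 662 − 13456/29 = 198, so the distance is 3√22.

3√22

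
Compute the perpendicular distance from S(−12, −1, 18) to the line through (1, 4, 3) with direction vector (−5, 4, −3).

Direction vector d = (−5, 4, −3).
AP = (−13, −5, 15), and AP × d = (−45, −114, −77).
|AP × d|² = 20950 and |d|² = 50, so the distance is √(20950/50) = √419.

√419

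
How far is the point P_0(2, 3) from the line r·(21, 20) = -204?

306/29

d = |21·2 + 20·3 − (-204)| / √(441 + 400) = |306|/29 = 306/29.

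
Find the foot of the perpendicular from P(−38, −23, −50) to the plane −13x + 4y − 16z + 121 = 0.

The perpendicular from P has direction n = (−13, 4, −16): r = (−38, −23, −50) + μ(−13, 4, −16).
Substitute into the plane: n·(P + μn) = -121 gives 1202 + 441μ = -121, so μ = -3.
Foot = (−38, −23, −50) + (-3)·(−13, 4, −16) = (1, −35, −2).

(1, -35, -2)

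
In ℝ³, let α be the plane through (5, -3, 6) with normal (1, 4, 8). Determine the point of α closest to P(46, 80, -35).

The perpendicular from P has direction n = (1, 4, 8): r = (46, 80, -35) + μ(1, 4, 8).
Substitute into the plane: n·(P + μn) = 41 gives 86 + 81μ = 41, so μ = -5/9.
Foot = (46, 80, -35) + (-5/9)·(1, 4, 8) = (409/9, 700/9, -355/9).

(409/9, 700/9, -355/9)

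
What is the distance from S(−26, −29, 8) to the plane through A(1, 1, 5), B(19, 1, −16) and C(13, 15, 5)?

9/11

AB = (18, 0, −21) and AC = (12, 14, 0), so a normal is n = AB × AC = (294, −252, 252).
Then n·(−26, −29, 8) − 1302 = 378.
|n| = √(86436 + 63504 + 63504) = 462, so the distance is |378|/462 = 9/11.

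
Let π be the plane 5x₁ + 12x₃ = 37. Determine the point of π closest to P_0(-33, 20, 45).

The perpendicular from P_0 has direction n = (5, 0, 12): r = (-33, 20, 45) + λ(5, 0, 12).
Substitute into the plane: n·(P_0 + λn) = 37 gives 375 + 169λ = 37, so λ = -2.
Foot = (-33, 20, 45) + (-2)·(5, 0, 12) = (-43, 20, 21).

(-43, 20, 21)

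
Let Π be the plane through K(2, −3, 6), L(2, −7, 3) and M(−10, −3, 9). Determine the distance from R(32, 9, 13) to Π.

11√26/13

KL = (0, −4, −3) and KM = (−12, 0, 3), so a normal is n = KL × KM = (−12, 36, −48).
Then n·(32, 9, 13) − (−420) = −264.
|n| = √(144 + 1296 + 2304) = 12√26, so the distance is |-264|/(12√26) = 11√26/13.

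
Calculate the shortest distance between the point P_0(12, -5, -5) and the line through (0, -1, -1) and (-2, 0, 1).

A direction vector is d = (-2, 1, 2).
AP = (12, -4, -4); AP·d = -36, |AP|² = 176, |d|² = 9.
distance² = |AP|² − (AP·d)²/|d|² = 176 − 1296/9 = 32, so the distance is 4√2.

4√2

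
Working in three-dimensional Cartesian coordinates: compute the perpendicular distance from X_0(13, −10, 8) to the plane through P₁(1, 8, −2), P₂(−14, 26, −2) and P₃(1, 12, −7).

2√77/7

P₁P₂ = (−15, 18, 0) and P₁P₃ = (0, 4, −5), so a normal is n = P₁P₂ × P₁P₃ = (−90, −75, −60).
Then n·(13, −10, 8) − (−570) = −330.
|n| = √(8100 + 5625 + 3600) = 15√77, so the distance is |-330|/(15√77) = 22/√77.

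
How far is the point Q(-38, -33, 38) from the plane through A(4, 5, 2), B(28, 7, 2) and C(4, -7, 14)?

18/17

AB = (24, 2, 0) and AC = (0, -12, 12), so a normal is n = AB × AC = (24, -288, -288).
n = (24, -288, -288); n·P − (-1920) = -432; |n| = 408; distance = 432/408 = 18/17.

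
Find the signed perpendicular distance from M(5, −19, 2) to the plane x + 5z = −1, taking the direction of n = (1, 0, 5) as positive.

n·M − (-1) = 16.
|n| = √26, so the signed distance is 8√26/13.

8√26/13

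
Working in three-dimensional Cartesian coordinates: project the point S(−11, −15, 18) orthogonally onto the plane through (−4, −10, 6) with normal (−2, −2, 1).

The perpendicular from S has direction n = (−2, −2, 1): r = (−11, −15, 18) + t(−2, −2, 1).
Substitute into the plane: n·(S + tn) = 34 gives 70 + 9t = 34, so t = -4.
Foot = (−11, −15, 18) + (-4)·(−2, −2, 1) = (−3, −7, 14).

(-3, -7, 14)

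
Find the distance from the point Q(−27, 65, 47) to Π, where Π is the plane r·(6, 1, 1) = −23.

n = (6, 1, 1); n·P − (-23) = -27; |n| = √38; distance = 27/√38 = 27√38/38.

27√38/38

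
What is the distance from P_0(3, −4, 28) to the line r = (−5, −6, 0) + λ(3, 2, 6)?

Direction vector d = (3, 2, 6).
AP = (8, 2, 28), and AP × d = (−44, 36, 10).
|AP × d|² = 3332 and |d|² = 49, so the distance is √(3332/49) = √68 = 2√17.

2√17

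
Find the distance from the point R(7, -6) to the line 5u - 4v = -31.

90√41/41

The normal to the line is n = (5, -4) with |n| = √41.
|n·R − (-31)| = |59 − (-31)| = 90, so the distance is 90/√41 = 90√41/41.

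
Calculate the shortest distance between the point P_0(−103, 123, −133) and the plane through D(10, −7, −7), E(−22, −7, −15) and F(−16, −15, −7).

DE = (−32, 0, −8) and DF = (−26, −8, 0), so a normal is n = DE × DF = (−64, 208, 256).
Then n·(−103, 123, −133) − (−3888) = 2016.
|n| = √(4096 + 43264 + 65536) = 336, so the distance is |2016|/336 = 6.

6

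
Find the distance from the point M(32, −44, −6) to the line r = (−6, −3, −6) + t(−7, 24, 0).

Direction vector d = (−7, 24, 0).
AP = (38, −41, 0); AP·d = -1250, |AP|² = 3125, |d|² = 625.
distance² = |AP|² − (AP·d)²/|d|² = 3125 − 1562500/625 = 625, so the distance is 25.

25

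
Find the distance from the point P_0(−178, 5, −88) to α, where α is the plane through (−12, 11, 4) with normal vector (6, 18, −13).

4

The plane has equation n·(r − (−12, 11, 4)) = 0, i.e. n·r = 74.
n = (6, 18, −13); n·P − 74 = 92; |n| = 23; distance = 92/23 = 4.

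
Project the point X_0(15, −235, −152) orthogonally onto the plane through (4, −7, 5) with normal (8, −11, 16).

(283/21, -4891/21, -3256/21)

n = (8, −11, 16), |n|² = 441, and n·X_0 − 189 = 84.
t = 84/441 = 4/21, so the foot is X_0 − t·n = (15, −235, −152) − (4/21)·(8, −11, 16) = (283/21, −4891/21, −3256/21).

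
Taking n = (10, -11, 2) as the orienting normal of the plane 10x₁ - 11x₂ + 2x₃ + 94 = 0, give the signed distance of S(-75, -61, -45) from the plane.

-5

n·S − (-94) = -75.
|n| = 15, so the signed distance is -75/15 = -5.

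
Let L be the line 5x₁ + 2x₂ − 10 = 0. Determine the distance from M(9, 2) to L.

39/√29

d = |5·9 + 2·2 − 10| / √(25 + 4) = |39|/√29 = 39√29/29.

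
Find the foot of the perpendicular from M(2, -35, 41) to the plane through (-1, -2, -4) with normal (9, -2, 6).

n = (9, -2, 6), |n|² = 121, and n·M − (-29) = 363.
t = 363/121 = 3, so the foot is M − t·n = (2, -35, 41) − 3·(9, -2, 6) = (-25, -29, 23).

(-25, -29, 23)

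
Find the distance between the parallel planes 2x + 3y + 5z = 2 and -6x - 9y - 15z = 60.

11√38/19

Divide the second equation by -3 to match normals: 2x + 3y + 5z = -20.
With common normal n = (2, 3, 5) (|n| = √38), the distance is |2 − (-20)|/|n| = 22/√38.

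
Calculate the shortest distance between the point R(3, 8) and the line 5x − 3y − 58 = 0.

67√34/34

d = |5·3 + (-3)·8 − 58| / √(25 + 9) = |-67|/√34 = 67/√34.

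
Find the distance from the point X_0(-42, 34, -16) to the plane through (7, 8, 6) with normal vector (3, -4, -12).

The plane has equation n·(r − (7, 8, 6)) = 0, i.e. n·r = -83.
Then n·(-42, 34, -16) - (-83) = 13.
|n| = √(9 + 16 + 144) = 13, so the distance is |13|/13 = 1.

1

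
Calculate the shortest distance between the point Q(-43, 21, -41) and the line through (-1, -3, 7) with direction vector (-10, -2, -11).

Direction vector d = (-10, -2, -11).
AP = (-42, 24, -48), and AP × d = (-360, 18, 324).
|AP × d|² = 234900 and |d|² = 225, so the distance is √(234900/225) = √1044 = 6√29.

6√29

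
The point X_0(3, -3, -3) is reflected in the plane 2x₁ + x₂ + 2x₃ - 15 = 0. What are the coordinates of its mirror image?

n = (2, 1, 2), |n|² = 9, n·X_0 − 15 = -18, so t = -18/9 = -2.
Foot F = X_0 − (-2)·n = (7, -1, 1); the reflection is 2F − X_0 = (11, 1, 5).

(11, 1, 5)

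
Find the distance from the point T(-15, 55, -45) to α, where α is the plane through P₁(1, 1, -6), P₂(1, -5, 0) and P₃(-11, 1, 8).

P₁P₂ = (0, -6, 6) and P₁P₃ = (-12, 0, 14), so a normal is n = P₁P₂ × P₁P₃ = (-84, -72, -72).
d = |(-84)·(-15) + (-72)·55 + (-72)·(-45) − 276| / √(7056 + 5184 + 5184) = |264| / 132 = 2.

2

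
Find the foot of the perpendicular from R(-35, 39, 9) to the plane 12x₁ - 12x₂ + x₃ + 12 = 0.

(1, 3, 12)

The perpendicular from R has direction n = (12, -12, 1): r = (-35, 39, 9) + μ(12, -12, 1).
Substitute into the plane: n·(R + μn) = -12 gives -879 + 289μ = -12, so μ = 3.
Foot = (-35, 39, 9) + 3·(12, -12, 1) = (1, 3, 12).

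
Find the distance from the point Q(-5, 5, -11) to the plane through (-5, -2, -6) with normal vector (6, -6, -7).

The plane has equation n·(r − (-5, -2, -6)) = 0, i.e. n·r = 24.
Then n·(-5, 5, -11) - 24 = -7.
|n| = √(36 + 36 + 49) = 11, so the distance is |-7|/11 = 7/11.

7/11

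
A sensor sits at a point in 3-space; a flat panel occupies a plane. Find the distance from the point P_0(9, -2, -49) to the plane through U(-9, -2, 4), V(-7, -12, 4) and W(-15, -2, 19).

UV = (2, -10, 0) and UW = (-6, 0, 15), so a normal is n = UV × UW = (-150, -30, -60).
Then n·(9, -2, -49) - 1170 = 480.
|n| = √(22500 + 900 + 3600) = 30√30, so the distance is |480|/(30√30) = 16/√30.

8√30/15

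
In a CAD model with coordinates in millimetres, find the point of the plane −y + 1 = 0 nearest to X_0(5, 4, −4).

The perpendicular from X_0 has direction n = (0, −1, 0): r = (5, 4, −4) + t(0, −1, 0).
Substitute into the plane: n·(X_0 + tn) = -1 gives -4 + 1t = -1, so t = 3.
Foot = (5, 4, −4) + 3·(0, −1, 0) = (5, 1, −4).

(5, 1, -4)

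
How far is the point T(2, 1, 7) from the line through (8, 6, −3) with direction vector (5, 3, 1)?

Direction vector d = (5, 3, 1).
AP = (−6, −5, 10), and AP × d = (−35, 56, 7).
|AP × d|² = 4410 and |d|² = 35, so the distance is √(4410/35) = √126 = 3√14.

3√14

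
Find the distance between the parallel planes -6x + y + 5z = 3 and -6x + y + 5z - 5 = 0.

With common normal n = (-6, 1, 5) (|n| = √62), the distance is |3 − 5|/|n| = 2/√62 = √62/31.

√62/31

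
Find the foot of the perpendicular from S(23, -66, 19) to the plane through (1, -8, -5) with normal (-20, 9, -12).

(-17, -48, -5)

n = (-20, 9, -12), |n|² = 625, and n·S − (-32) = -1250.
t = -1250/625 = -2, so the foot is S − t·n = (23, -66, 19) − (-2)·(-20, 9, -12) = (-17, -48, -5).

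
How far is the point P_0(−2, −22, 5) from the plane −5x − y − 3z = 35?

18/√35

d = |(-5)·(-2) + (-1)·(-22) + (-3)·5 − 35| / √(25 + 1 + 9) = |-18| / √35 = 18/√35.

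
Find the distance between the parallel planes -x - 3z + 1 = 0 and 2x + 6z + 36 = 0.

Divide the second equation by -2 to match normals: -x - 3z = 18.
Both planes have normal n = (-1, 0, -3), |n| = √10. Any point on the first plane is at distance |18 − (-1)|/|n| = 19/√10 from the second.

19√10/10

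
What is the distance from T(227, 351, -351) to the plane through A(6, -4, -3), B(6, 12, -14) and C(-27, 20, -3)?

AB = (0, 16, -11) and AC = (-33, 24, 0), so a normal is n = AB × AC = (264, 363, 528).
n = (264, 363, 528); n·P − (-1452) = 3465; |n| = 693; distance = 3465/693 = 5.

5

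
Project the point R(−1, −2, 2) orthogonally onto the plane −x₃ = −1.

(-1, -2, 1)

The perpendicular from R has direction n = (0, 0, −1): r = (−1, −2, 2) + λ(0, 0, −1).
Substitute into the plane: n·(R + λn) = -1 gives -2 + 1λ = -1, so λ = 1.
Foot = (−1, −2, 2) + 1·(0, 0, −1) = (−1, −2, 1).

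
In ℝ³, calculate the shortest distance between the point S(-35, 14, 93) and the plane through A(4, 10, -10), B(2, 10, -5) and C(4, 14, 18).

AB = (-2, 0, 5) and AC = (0, 4, 28), so a normal is n = AB × AC = (-20, 56, -8).
n = (-20, 56, -8); n·P − 560 = 180; |n| = 60; distance = 180/60 = 3.

3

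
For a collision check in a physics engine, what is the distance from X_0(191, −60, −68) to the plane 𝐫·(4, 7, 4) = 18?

Normal vector n = (4, 7, 4), and n·(191, −60, −68) − 18 = 54.
|n| = √(16 + 49 + 16) = 9, so the distance is |54|/9 = 6.

6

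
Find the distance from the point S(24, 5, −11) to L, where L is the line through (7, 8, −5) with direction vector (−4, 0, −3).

3√26

Direction vector d = (−4, 0, −3).
AP = (17, −3, −6); AP·d = -50, |AP|² = 334, |d|² = 25.
distance² = |AP|² − (AP·d)²/|d|² = 334 − 2500/25 = 234, so the distance is 3√26.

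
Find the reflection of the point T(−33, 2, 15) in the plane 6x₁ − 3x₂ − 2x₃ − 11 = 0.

With n = (6, −3, −2), the signed offset is (n·T − 11)/|n|² = -245/49 = -5.
T' = T − 2t·n = (−33, 2, 15) − (-10)·(6, −3, −2) = (27, −28, −5).

(27, -28, -5)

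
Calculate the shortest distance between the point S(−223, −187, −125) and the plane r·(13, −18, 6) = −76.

9

d = |13·(-223) + (-18)·(-187) + 6·(-125) − (-76)| / √(169 + 324 + 36) = |-207| / 23 = 9.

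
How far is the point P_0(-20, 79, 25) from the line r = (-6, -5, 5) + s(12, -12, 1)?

2√757

Direction vector d = (12, -12, 1).
AP = (-14, 84, 20), and AP × d = (324, 254, -840).
|AP × d|² = 875092 and |d|² = 289, so the distance is √(875092/289) = √3028 = 2√757.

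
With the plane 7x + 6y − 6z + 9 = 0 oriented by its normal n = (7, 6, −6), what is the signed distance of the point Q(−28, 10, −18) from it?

-19/11

n·Q − (-9) = -19.
|n| = 11, so the signed distance is -19/11.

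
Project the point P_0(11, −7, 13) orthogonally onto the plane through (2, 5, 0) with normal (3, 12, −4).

(14, 5, 9)

The perpendicular from P_0 has direction n = (3, 12, −4): r = (11, −7, 13) + μ(3, 12, −4).
Substitute into the plane: n·(P_0 + μn) = 66 gives -103 + 169μ = 66, so μ = 1.
Foot = (11, −7, 13) + 1·(3, 12, −4) = (14, 5, 9).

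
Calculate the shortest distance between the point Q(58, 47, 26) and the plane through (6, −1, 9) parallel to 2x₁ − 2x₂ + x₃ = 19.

25/3

Parallel planes share the normal n = (2, −2, 1); since (6, −1, 9) lies on the plane, its equation is 2x₁ − 2x₂ + x₃ = 23.
n = (2, −2, 1); n·P − 23 = 25; |n| = 3; distance = 25/3.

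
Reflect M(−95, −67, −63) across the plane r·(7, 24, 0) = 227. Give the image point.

(-39, 125, -63)

With n = (7, 24, 0), the signed offset is (n·M − 227)/|n|² = -2500/625 = -4.
M' = M − 2t·n = (−95, −67, −63) − (-8)·(7, 24, 0) = (−39, 125, −63).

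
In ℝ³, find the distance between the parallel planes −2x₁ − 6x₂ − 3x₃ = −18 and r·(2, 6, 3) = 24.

Divide the second equation by -1 to match normals: −2x₁ − 6x₂ − 3x₃ = -24.
With common normal n = (−2, −6, −3) (|n| = 7), the distance is |(-18) − (-24)|/|n| = 6/7.

6/7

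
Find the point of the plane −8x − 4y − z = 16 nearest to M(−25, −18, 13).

(-1, -6, 16)

The perpendicular from M has direction n = (−8, −4, −1): r = (−25, −18, 13) + λ(−8, −4, −1).
Substitute into the plane: n·(M + λn) = 16 gives 259 + 81λ = 16, so λ = -3.
Foot = (−25, −18, 13) + (-3)·(−8, −4, −1) = (−1, −6, 16).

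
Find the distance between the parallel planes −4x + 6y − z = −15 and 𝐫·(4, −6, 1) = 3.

Divide the second equation by -1 to match normals: −4x + 6y − z = -3.
With common normal n = (−4, 6, −1) (|n| = √53), the distance is |(-15) − (-3)|/|n| = 12/√53 = 12√53/53.

12/√53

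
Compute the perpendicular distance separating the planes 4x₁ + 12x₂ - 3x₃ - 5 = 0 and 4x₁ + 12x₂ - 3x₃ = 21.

16/13

Both planes have normal n = (4, 12, -3), |n| = 13. Any point on the first plane is at distance |21 − 5|/|n| = 16/13 from the second.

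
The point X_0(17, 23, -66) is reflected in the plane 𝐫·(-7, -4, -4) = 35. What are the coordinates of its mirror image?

(181/9, 223/9, -578/9)

With n = (-7, -4, -4), the signed offset is (n·X_0 − 35)/|n|² = 18/81 = 2/9.
X_0' = X_0 − 2t·n = (17, 23, -66) − (4/9)·(-7, -4, -4) = (181/9, 223/9, -578/9).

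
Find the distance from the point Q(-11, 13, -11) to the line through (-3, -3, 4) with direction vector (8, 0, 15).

16

Direction vector d = (8, 0, 15).
AP = (-8, 16, -15), and AP × d = (240, 0, -128).
|AP × d|² = 73984 and |d|² = 289, so the distance is √(73984/289) = √256 = 16.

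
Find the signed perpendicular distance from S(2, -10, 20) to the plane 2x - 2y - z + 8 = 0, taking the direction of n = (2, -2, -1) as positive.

n·S − (-8) = 12.
|n| = 3, so the signed distance is 12/3 = 4.

4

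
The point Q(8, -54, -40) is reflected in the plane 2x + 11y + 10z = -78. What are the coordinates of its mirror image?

(24, 34, 40)

With n = (2, 11, 10), the signed offset is (n·Q − (-78))/|n|² = -900/225 = -4.
Q' = Q − 2t·n = (8, -54, -40) − (-8)·(2, 11, 10) = (24, 34, 40).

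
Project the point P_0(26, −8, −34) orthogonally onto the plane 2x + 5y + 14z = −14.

n = (2, 5, 14), |n|² = 225, and n·P_0 − (-14) = -450.
t = -450/225 = -2, so the foot is P_0 − t·n = (26, −8, −34) − (-2)·(2, 5, 14) = (30, 2, −6).

(30, 2, -6)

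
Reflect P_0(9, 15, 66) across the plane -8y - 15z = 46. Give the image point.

With n = (0, -8, -15), the signed offset is (n·P_0 − 46)/|n|² = -1156/289 = -4.
P_0' = P_0 − 2t·n = (9, 15, 66) − (-8)·(0, -8, -15) = (9, -49, -54).

(9, -49, -54)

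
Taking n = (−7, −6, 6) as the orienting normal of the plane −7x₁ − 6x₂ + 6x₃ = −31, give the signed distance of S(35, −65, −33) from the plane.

n·S − (-31) = -22.
|n| = 11, so the signed distance is -22/11 = -2.

-2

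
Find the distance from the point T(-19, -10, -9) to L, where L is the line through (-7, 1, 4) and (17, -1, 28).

A direction vector is d = (24, -2, 24).
AP = (-12, -11, -13); AP·d = -578, |AP|² = 434, |d|² = 1156.
distance² = |AP|² − (AP·d)²/|d|² = 434 − 334084/1156 = 145, so the distance is √145.

√145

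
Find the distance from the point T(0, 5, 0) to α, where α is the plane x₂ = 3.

Normal vector n = (0, 1, 0), and n·(0, 5, 0) − 3 = 2.
|n| = √(0 + 1 + 0) = 1, so the distance is |2|/1 = 2.

2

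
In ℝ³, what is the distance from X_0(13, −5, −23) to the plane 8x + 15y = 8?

21/17

d = |8·13 + 15·(-5) − 8| / √(64 + 225 + 0) = |21| / 17 = 21/17.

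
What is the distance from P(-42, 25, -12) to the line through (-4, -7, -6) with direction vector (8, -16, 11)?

2√185

Direction vector d = (8, -16, 11).
AP = (-38, 32, -6); AP·d = -882, |AP|² = 2504, |d|² = 441.
distance² = |AP|² − (AP·d)²/|d|² = 2504 − 777924/441 = 740, so the distance is 2√185.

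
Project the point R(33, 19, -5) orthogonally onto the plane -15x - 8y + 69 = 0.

(3, 3, -5)

n = (-15, -8, 0), |n|² = 289, and n·R − (-69) = -578.
t = -578/289 = -2, so the foot is R − t·n = (33, 19, -5) − (-2)·(-15, -8, 0) = (3, 3, -5).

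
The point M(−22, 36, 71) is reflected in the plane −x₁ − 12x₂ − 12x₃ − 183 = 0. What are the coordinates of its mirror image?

(-32, -84, -49)

n = (−1, −12, −12), |n|² = 289, n·M − 183 = -1445, so t = -1445/289 = -5.
Foot F = M − (-5)·n = (−27, −24, 11); the reflection is 2F − M = (−32, −84, −49).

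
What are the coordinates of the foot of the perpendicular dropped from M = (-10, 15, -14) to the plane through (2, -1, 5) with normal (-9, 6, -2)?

n = (-9, 6, -2), |n|² = 121, and n·M − (-34) = 242.
t = 242/121 = 2, so the foot is M − t·n = (-10, 15, -14) − 2·(-9, 6, -2) = (8, 3, -10).

(8, 3, -10)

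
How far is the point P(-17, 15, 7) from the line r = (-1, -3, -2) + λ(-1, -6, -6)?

Direction vector d = (-1, -6, -6).
AP = (-16, 18, 9), and AP × d = (-54, -105, 114).
|AP × d|² = 26937 and |d|² = 73, so the distance is √(26937/73) = √369 = 3√41.

3√41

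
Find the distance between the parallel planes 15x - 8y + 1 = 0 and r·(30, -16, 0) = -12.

Divide the second equation by 2 to match normals: 15x - 8y = -6.
Both planes have normal n = (15, -8, 0), |n| = 17. Any point on the first plane is at distance |(-6) − (-1)|/|n| = 5/17 from the second.

5/17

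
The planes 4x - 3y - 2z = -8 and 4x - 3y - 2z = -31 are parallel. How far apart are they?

Both planes have normal n = (4, -3, -2), |n| = √29. Any point on the first plane is at distance |(-31) − (-8)|/|n| = 23/√29 from the second.

23/√29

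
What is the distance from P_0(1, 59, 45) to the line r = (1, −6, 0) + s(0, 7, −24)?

Direction vector d = (0, 7, −24).
AP = (0, 65, 45), and AP × d = (−1875, 0, 0).
|AP × d|² = 3515625 and |d|² = 625, so the distance is √(3515625/625) = √5625 = 75.

75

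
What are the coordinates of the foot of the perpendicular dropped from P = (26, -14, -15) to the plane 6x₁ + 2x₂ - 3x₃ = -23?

(2, -22, -3)

The perpendicular from P has direction n = (6, 2, -3): r = (26, -14, -15) + t(6, 2, -3).
Substitute into the plane: n·(P + tn) = -23 gives 173 + 49t = -23, so t = -4.
Foot = (26, -14, -15) + (-4)·(6, 2, -3) = (2, -22, -3).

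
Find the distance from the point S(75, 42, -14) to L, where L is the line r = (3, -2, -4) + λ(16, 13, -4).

2√41

Direction vector d = (16, 13, -4).
AP = (72, 44, -10), and AP × d = (-46, 128, 232).
|AP × d|² = 72324 and |d|² = 441, so the distance is √(72324/441) = √164 = 2√41.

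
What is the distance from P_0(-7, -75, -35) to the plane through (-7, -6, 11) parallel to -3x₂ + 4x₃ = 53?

Parallel planes share the normal n = (0, -3, 4); since (-7, -6, 11) lies on the plane, its equation is -3x₂ + 4x₃ = 62.
d = |(-3)·(-75) + 4·(-35) − 62| / √(0 + 9 + 16) = |23| / 5 = 23/5.

23/5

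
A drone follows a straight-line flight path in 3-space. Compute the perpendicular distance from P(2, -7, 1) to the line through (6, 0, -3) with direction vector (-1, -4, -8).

Direction vector d = (-1, -4, -8).
AP = (-4, -7, 4), and AP × d = (72, -36, 9).
|AP × d|² = 6561 and |d|² = 81, so the distance is √(6561/81) = √81 = 9.

9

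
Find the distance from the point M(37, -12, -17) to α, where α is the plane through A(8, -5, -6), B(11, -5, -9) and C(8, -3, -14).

5√2/3

AB = (3, 0, -3) and AC = (0, 2, -8), so a normal is n = AB × AC = (6, 24, 6).
n = (6, 24, 6); n·P − (-108) = -60; |n| = 18√2; distance = 60/(18√2) = 5√2/3.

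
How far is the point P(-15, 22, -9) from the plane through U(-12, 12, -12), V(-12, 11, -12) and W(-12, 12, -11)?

3

UV = (0, -1, 0) and UW = (0, 0, 1), so a normal is n = UV × UW = (-1, 0, 0).
d = |(-1)·(-15) − 12| / √(1 + 0 + 0) = |3| / 1 = 3.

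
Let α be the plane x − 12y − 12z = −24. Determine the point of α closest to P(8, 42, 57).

The perpendicular from P has direction n = (1, −12, −12): r = (8, 42, 57) + λ(1, −12, −12).
Substitute into the plane: n·(P + λn) = -24 gives -1180 + 289λ = -24, so λ = 4.
Foot = (8, 42, 57) + 4·(1, −12, −12) = (12, −6, 9).

(12, -6, 9)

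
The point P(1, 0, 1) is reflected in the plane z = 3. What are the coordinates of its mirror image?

(1, 0, 5)

n = (0, 0, 1), |n|² = 1, n·P − 3 = -2, so t = -2/1 = -2.
Foot F = P − (-2)·n = (1, 0, 3); the reflection is 2F − P = (1, 0, 5).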